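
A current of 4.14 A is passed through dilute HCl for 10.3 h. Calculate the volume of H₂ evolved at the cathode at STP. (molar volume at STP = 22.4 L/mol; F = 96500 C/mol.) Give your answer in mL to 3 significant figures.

Q = 4.14 A × 37080 s = 1.535×10^5 C
Moles of electrons = 1.535×10^5 / 96500 = 1.591 mol
2H⁺ + 2e⁻ → H₂, so n(H₂) = 1.591 / 2 = 0.7955 mol
V = 0.7955 × 22.4 = 17.82 L
= 17800 mL

17800 mL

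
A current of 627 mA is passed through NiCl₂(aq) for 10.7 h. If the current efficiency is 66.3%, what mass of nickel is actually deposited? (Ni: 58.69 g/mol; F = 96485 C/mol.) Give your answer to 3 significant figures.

4.87 g

Q = 0.627 × 38520 = 24150 C
n(e⁻) = 24150 / 96485 = 0.2503 mol
Ni²⁺ + 2e⁻ → Ni, so theoretical m(Ni) = 0.1252 × 58.69 = 7.348 g
Actual mass = 66.3% × 7.348 = 4.87 g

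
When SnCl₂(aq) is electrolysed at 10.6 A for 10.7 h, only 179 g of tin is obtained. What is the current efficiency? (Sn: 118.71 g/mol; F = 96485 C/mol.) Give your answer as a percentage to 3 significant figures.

Q = 10.6 × 38520 = 4.083×10^5 C
n(e⁻) = 4.083×10^5 / 96485 = 4.232 mol
Sn²⁺ + 2e⁻ → Sn, so theoretical n(Sn) = 2.116 mol → 251.2 g
Efficiency = 179 / 251.2 = 0.7126 = 71.3%

71.3%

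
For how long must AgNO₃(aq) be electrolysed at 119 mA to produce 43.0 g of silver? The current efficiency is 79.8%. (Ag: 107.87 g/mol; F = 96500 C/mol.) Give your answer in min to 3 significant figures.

n(Ag) = 43.0 / 107.87 = 0.3986 mol
Ag⁺ + e⁻ → Ag, so n(e⁻) = 0.3986 mol
Q = 0.3986 × 96500 / 0.798 = 48200 C
t = Q / I = 48200 / 0.119 = 4.050×10^5 s = 6750 min

6750 min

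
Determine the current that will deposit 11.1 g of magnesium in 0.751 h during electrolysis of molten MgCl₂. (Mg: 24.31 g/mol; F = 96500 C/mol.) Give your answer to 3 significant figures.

32.6 A

n(Mg) = 11.1 / 24.31 = 0.4566 mol
Mg²⁺ + 2e⁻ → Mg, so n(e⁻) = 2 × 0.4566 = 0.9132 mol
Q = 0.9132 × 96500 = 88120 C
I = Q / t = 88120 / 2703.6 s = 32.6 A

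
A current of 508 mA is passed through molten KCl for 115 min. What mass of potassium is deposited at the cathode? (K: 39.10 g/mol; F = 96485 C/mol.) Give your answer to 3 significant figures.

Q = It = 0.508 × 6900 = 3505 C
n(e⁻) = Q/F = 3505/96485 = 0.03633 mol
K⁺ + e⁻ → K, so n(K) = 0.03633 mol
m = 0.03633 × 39.10 = 1.42 g

1.42 g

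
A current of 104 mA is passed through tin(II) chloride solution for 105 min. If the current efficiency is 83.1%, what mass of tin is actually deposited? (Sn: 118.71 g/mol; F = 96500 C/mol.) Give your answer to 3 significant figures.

0.335 g

Q = 0.104 × 6300 = 655.2 C
n(e⁻) = 655.2 / 96500 = 0.006790 mol
Sn²⁺ + 2e⁻ → Sn, so theoretical m(Sn) = 0.003395 × 118.71 = 0.4030 g
Actual mass = 83.1% × 0.4030 = 0.335 g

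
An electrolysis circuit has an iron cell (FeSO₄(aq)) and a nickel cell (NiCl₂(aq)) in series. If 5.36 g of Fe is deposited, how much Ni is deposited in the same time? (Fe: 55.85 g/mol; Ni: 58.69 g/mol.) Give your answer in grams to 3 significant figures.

n(Fe) = 5.36 / 55.85 = 0.09597 mol
Fe²⁺ + 2e⁻ → Fe, so n(e⁻) = 2 × 0.09597 = 0.1919 mol
Same current for the same time ⇒ same n(e⁻) = 0.1919 mol in both cells.
Ni²⁺ + 2e⁻ → Ni, so n(Ni) = 0.1919 / 2 = 0.09595 mol
m(Ni) = 0.09595 × 58.69 = 5.63 g

5.63 g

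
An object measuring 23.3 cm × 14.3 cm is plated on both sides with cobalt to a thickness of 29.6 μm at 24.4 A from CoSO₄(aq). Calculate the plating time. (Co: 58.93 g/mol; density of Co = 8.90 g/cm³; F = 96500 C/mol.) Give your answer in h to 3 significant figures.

0.655 h

Plated area = 2 × 23.3 × 14.3 = 666.4 cm²
Volume = 666.4 × 29.6×10⁻⁴ cm = 1.973 cm³
m(Co) = 1.973 × 8.90 = 17.56 g
n(Co) = 17.56 / 58.93 = 0.2980 mol; n(e⁻) = 2 × 0.2980 = 0.5960 mol
Q = 0.5960 × 96500 = 57510 C
t = 57510 / 24.4 = 2357 s = 0.655 h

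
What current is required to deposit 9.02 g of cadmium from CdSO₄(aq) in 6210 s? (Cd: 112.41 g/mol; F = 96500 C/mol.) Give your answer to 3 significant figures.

n(Cd) = 9.02 / 112.41 = 0.08024 mol
Cd²⁺ + 2e⁻ → Cd, so n(e⁻) = 2 × 0.08024 = 0.1605 mol
Q = 0.1605 × 96500 = 15490 C
I = Q / t = 15490 / 6210 s = 2.49 A

2.49 A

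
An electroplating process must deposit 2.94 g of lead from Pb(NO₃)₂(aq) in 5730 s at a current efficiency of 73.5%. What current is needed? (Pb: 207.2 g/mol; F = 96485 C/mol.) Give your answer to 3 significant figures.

n(Pb) = 2.94 / 207.2 = 0.01419 mol
Pb²⁺ + 2e⁻ → Pb, so n(e⁻) = 2 × 0.01419 = 0.02838 mol
Q = 0.02838 × 96485 / 0.735 = 3726 C
I = Q / t = 3726 / 5730 s = 0.650 A

0.650 A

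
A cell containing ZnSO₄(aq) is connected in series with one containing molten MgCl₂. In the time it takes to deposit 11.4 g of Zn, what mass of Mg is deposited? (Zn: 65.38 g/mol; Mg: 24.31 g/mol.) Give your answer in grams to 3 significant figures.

4.24 g

n(Zn) = 11.4 / 65.38 = 0.1744 mol
Zn²⁺ + 2e⁻ → Zn, so n(e⁻) = 2 × 0.1744 = 0.3488 mol
Since the cells are in series, n(e⁻) in the Mg cell is also 0.3488 mol.
Mg²⁺ + 2e⁻ → Mg, so n(Mg) = 0.3488 / 2 = 0.1744 mol
m(Mg) = 0.1744 × 24.31 = 4.24 g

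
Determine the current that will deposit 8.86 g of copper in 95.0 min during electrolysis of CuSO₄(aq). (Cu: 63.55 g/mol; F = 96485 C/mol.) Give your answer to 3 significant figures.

4.72 A

n(Cu) = 8.86 / 63.55 = 0.1394 mol
Cu²⁺ + 2e⁻ → Cu, so n(e⁻) = 2 × 0.1394 = 0.2788 mol
Q = 0.2788 × 96485 = 26900 C
I = Q / t = 26900 / 5700 s = 4.72 A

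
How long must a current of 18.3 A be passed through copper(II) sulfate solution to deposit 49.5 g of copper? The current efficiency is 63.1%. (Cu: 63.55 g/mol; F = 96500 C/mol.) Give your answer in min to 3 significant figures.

n(Cu) = 49.5 / 63.55 = 0.7789 mol
Cu²⁺ + 2e⁻ → Cu, so n(e⁻) = 2 × 0.7789 = 1.558 mol
Q = 1.558 × 96500 / 0.631 = 2.383×10^5 C
t = Q / I = 2.383×10^5 / 18.3 = 13020 s = 217 min

217 min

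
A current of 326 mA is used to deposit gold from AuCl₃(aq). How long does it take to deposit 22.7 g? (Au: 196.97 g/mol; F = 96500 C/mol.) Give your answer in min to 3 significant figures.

1710 min

n(Au) = 22.7 / 196.97 = 0.1152 mol
Au³⁺ + 3e⁻ → Au, so n(e⁻) = 3 × 0.1152 = 0.3456 mol
Q = 0.3456 × 96500 = 33350 C
t = Q / I = 33350 / 0.326 = 1.023×10^5 s = 1710 min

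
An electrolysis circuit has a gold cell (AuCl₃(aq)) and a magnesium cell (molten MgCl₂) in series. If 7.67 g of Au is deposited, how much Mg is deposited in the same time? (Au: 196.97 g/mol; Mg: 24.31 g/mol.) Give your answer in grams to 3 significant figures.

n(Au) = 7.67 / 196.97 = 0.03894 mol
Au³⁺ + 3e⁻ → Au, so n(e⁻) = 3 × 0.03894 = 0.1168 mol
In series, the same 0.1168 mol of electrons flows through the second cell.
Mg²⁺ + 2e⁻ → Mg, so n(Mg) = 0.1168 / 2 = 0.05840 mol
m(Mg) = 0.05840 × 24.31 = 1.42 g

1.42 g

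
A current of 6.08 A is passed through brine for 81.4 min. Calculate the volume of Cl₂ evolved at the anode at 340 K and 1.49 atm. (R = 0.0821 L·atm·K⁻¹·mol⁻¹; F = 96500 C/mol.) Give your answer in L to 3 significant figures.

2.88 L

Q = It = 6.08 × 4884 = 29690 C
n(e⁻) = 29690 / 96500 = 0.3077 mol
2Cl⁻ → Cl₂ + 2e⁻, so n(Cl₂) = 0.3077 / 2 = 0.1539 mol
V = nRT/P = 0.1539 × 0.0821 × 340 / 1.49 = 2.883 L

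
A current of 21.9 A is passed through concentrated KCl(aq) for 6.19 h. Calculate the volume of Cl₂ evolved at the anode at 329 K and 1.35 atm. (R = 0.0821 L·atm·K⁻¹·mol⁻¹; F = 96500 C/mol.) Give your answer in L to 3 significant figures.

50.6 L

Q = 21.9 A × 22284 s = 4.880×10^5 C
Moles of electrons = 4.880×10^5 / 96500 = 5.057 mol
2Cl⁻ → Cl₂ + 2e⁻, so n(Cl₂) = 5.057 / 2 = 2.529 mol
V = nRT/P = 2.529 × 0.0821 × 329 / 1.35 = 50.60 L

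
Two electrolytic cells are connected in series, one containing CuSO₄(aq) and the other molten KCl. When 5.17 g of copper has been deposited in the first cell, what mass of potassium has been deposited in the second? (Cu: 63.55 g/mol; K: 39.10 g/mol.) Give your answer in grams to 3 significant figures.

n(Cu) = 5.17 / 63.55 = 0.08135 mol
Cu²⁺ + 2e⁻ → Cu, so n(e⁻) = 2 × 0.08135 = 0.1627 mol
The cells are in series, so the same charge (and hence the same n(e⁻) = 0.1627 mol) passes through both.
K⁺ + e⁻ → K, so n(K) = 0.1627 mol
m(K) = 0.1627 × 39.10 = 6.36 g

6.36 g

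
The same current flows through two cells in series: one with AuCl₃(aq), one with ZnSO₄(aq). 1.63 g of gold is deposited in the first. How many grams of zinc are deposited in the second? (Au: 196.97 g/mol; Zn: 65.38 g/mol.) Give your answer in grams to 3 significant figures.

n(Au) = 1.63 / 196.97 = 0.008275 mol
Au³⁺ + 3e⁻ → Au, so n(e⁻) = 3 × 0.008275 = 0.02483 mol
In series, the same 0.02483 mol of electrons flows through the second cell.
Zn²⁺ + 2e⁻ → Zn, so n(Zn) = 0.02483 / 2 = 0.01242 mol
m(Zn) = 0.01242 × 65.38 = 0.812 g

0.812 g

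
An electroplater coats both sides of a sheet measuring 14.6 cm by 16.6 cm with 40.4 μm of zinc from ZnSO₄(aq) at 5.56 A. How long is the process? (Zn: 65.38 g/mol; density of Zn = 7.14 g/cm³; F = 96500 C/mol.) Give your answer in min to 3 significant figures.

Plated area = 2 × 14.6 × 16.6 = 484.7 cm²
Volume = 484.7 × 40.4×10⁻⁴ cm = 1.958 cm³
m(Zn) = 1.958 × 7.14 = 13.98 g
n(Zn) = 13.98 / 65.38 = 0.2138 mol; n(e⁻) = 2 × 0.2138 = 0.4276 mol
Q = 0.4276 × 96500 = 41260 C
t = 41260 / 5.56 = 7421 s = 124 min

124 min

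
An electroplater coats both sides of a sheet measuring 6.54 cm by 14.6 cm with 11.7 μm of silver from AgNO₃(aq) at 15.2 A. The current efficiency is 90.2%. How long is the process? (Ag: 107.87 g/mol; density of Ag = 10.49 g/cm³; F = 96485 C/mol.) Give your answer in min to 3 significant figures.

Plated area = 2 × 6.54 × 14.6 = 191.0 cm²
Volume = 191.0 × 11.7×10⁻⁴ cm = 0.2235 cm³
m(Ag) = 0.2235 × 10.49 = 2.345 g
n(Ag) = 2.345 / 107.87 = 0.02174 mol; n(e⁻) = 0.02174 mol
Q = 0.02174 × 96485 / 0.902 = 2325 C
t = 2325 / 15.2 = 153.0 s = 2.55 min

2.55 min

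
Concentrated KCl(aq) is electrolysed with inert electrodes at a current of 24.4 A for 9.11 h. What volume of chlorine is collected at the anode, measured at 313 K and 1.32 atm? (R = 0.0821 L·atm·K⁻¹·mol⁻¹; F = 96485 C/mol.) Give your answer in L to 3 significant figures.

Q = 24.4 A × 32796 s = 8.002×10^5 C
n(e⁻) = Q/F = 8.002×10^5/96485 = 8.294 mol
2Cl⁻ → Cl₂ + 2e⁻, so n(Cl₂) = 8.294 / 2 = 4.147 mol
V = nRT/P = 4.147 × 0.0821 × 313 / 1.32 = 80.73 L

80.7 L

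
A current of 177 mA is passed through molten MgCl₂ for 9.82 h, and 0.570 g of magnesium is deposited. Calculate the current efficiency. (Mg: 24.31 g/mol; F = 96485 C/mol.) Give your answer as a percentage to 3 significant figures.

72.3%

Q = 0.177 × 35352 = 6257 C
n(e⁻) = 6257 / 96485 = 0.06485 mol
Mg²⁺ + 2e⁻ → Mg, so theoretical n(Mg) = 0.03243 mol → 0.7884 g
Efficiency = 0.570 / 0.7884 = 0.7230 = 72.3%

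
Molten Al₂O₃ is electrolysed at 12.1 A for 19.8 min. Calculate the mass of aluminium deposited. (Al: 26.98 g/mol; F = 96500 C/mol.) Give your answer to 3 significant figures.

1.34 g

Q = It = 12.1 × 1188 = 14370 C
Moles of electrons = 14370 / 96500 = 0.1489 mol
Al³⁺ + 3e⁻ → Al, so n(Al) = 0.1489 / 3 = 0.04963 mol
m = 0.04963 × 26.98 = 1.34 g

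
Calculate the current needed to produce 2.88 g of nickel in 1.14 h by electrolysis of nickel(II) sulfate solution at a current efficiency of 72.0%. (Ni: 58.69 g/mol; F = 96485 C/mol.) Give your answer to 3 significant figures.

3.20 A

n(Ni) = 2.88 / 58.69 = 0.04907 mol
Ni²⁺ + 2e⁻ → Ni, so n(e⁻) = 2 × 0.04907 = 0.09814 mol
Q = 0.09814 × 96485 / 0.720 = 13150 C
I = Q / t = 13150 / 4104 s = 3.20 A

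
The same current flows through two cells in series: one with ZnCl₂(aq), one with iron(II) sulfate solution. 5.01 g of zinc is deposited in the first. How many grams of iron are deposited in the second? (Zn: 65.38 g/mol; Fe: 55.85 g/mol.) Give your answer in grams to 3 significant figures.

4.28 g

n(Zn) = 5.01 / 65.38 = 0.07663 mol
Zn²⁺ + 2e⁻ → Zn, so n(e⁻) = 2 × 0.07663 = 0.1533 mol
In series, the same 0.1533 mol of electrons flows through the second cell.
Fe²⁺ + 2e⁻ → Fe, so n(Fe) = 0.1533 / 2 = 0.07665 mol
m(Fe) = 0.07665 × 55.85 = 4.28 g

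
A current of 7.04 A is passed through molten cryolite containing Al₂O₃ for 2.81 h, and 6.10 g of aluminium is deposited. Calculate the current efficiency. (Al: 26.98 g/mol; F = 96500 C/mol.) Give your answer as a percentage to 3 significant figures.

Q = 7.04 × 10116 = 71220 C
n(e⁻) = 71220 / 96500 = 0.7380 mol
Al³⁺ + 3e⁻ → Al, so theoretical n(Al) = 0.2460 mol → 6.637 g
Efficiency = 6.10 / 6.637 = 0.9191 = 91.9%

91.9%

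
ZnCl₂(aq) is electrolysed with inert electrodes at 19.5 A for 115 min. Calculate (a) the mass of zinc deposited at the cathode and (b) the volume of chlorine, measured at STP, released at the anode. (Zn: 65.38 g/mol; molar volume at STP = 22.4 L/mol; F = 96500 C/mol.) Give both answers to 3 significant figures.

45.6 g Zn; 15.6 L Cl₂

Q = 19.5 × 6900 = 1.346×10^5 C; n(e⁻) = 1.346×10^5 / 96500 = 1.395 mol
Cathode: Zn²⁺ + 2e⁻ → Zn → n(Zn) = 1.395/2 = 0.6975 mol → 45.6 g
Anode: 2Cl⁻ → Cl₂ + 2e⁻ → n(Cl₂) = 1.395/2 = 0.6975 mol → 15.6 L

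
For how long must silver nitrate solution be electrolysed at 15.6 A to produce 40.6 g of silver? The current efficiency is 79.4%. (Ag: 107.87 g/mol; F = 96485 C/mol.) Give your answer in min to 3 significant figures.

48.9 min

n(Ag) = 40.6 / 107.87 = 0.3764 mol
Ag⁺ + e⁻ → Ag, so n(e⁻) = 0.3764 mol
Q = 0.3764 × 96485 / 0.794 = 45740 C
t = Q / I = 45740 / 15.6 = 2932 s = 48.9 min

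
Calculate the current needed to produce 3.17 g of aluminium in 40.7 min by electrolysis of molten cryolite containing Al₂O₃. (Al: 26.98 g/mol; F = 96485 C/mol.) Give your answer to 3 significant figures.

n(Al) = 3.17 / 26.98 = 0.1175 mol
Al³⁺ + 3e⁻ → Al, so n(e⁻) = 3 × 0.1175 = 0.3525 mol
Q = 0.3525 × 96485 = 34010 C
I = Q / t = 34010 / 2442 s = 13.9 A

13.9 A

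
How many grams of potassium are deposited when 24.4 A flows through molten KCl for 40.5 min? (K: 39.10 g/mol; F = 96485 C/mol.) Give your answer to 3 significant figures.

24.0 g

Q = 24.4 A × 2430 s = 59290 C
n(e⁻) = Q/F = 59290/96485 = 0.6145 mol
K⁺ + e⁻ → K, so n(K) = 0.6145 mol
m = 0.6145 × 39.10 = 24.0 g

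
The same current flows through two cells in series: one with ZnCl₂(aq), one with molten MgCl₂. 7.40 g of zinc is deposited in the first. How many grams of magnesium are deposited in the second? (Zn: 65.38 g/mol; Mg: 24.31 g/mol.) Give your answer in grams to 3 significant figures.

2.75 g

n(Zn) = 7.40 / 65.38 = 0.1132 mol
Zn²⁺ + 2e⁻ → Zn, so n(e⁻) = 2 × 0.1132 = 0.2264 mol
Same current for the same time ⇒ same n(e⁻) = 0.2264 mol in both cells.
Mg²⁺ + 2e⁻ → Mg, so n(Mg) = 0.2264 / 2 = 0.1132 mol
m(Mg) = 0.1132 × 24.31 = 2.75 g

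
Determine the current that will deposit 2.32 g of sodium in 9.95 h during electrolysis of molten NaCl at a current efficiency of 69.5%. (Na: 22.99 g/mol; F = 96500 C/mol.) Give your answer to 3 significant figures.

n(Na) = 2.32 / 22.99 = 0.1009 mol
Na⁺ + e⁻ → Na, so n(e⁻) = 0.1009 mol
Q = 0.1009 × 96500 / 0.695 = 14010 C
I = Q / t = 14010 / 35820 s = 0.391 A

0.391 A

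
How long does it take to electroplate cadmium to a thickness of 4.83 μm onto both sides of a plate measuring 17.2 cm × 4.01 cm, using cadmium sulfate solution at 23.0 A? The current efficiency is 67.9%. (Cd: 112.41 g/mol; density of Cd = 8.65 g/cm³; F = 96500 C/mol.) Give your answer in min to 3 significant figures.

Plated area = 2 × 17.2 × 4.01 = 137.9 cm²
Volume = 137.9 × 4.83×10⁻⁴ cm = 0.06661 cm³
m(Cd) = 0.06661 × 8.65 = 0.5762 g
n(Cd) = 0.5762 / 112.41 = 0.005126 mol; n(e⁻) = 2 × 0.005126 = 0.01025 mol
Q = 0.01025 × 96500 / 0.679 = 1457 C
t = 1457 / 23.0 = 63.35 s = 1.06 min

1.06 min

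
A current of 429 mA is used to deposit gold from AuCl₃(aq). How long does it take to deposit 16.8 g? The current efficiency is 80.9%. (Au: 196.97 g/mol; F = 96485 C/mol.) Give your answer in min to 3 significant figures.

1190 min

n(Au) = 16.8 / 196.97 = 0.08529 mol
Au³⁺ + 3e⁻ → Au, so n(e⁻) = 3 × 0.08529 = 0.2559 mol
Q = 0.2559 × 96485 / 0.809 = 30520 C
t = Q / I = 30520 / 0.429 = 71140 s = 1190 min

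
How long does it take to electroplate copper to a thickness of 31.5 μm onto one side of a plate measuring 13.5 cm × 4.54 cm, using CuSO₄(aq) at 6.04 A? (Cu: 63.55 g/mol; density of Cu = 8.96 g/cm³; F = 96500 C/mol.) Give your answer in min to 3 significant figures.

14.5 min

Plated area = 13.5 × 4.54 = 61.29 cm²
Volume = 61.29 × 31.5×10⁻⁴ cm = 0.1931 cm³
m(Cu) = 0.1931 × 8.96 = 1.730 g
n(Cu) = 1.730 / 63.55 = 0.02722 mol; n(e⁻) = 2 × 0.02722 = 0.05444 mol
Q = 0.05444 × 96500 = 5253 C
t = 5253 / 6.04 = 869.7 s = 14.5 min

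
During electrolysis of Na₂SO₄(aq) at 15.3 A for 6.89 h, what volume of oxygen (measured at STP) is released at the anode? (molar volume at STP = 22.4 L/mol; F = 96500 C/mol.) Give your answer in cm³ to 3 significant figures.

22000 cm³

Q = 15.3 A × 24804 s = 3.795×10^5 C
Moles of electrons = 3.795×10^5 / 96500 = 3.933 mol
2H₂O → O₂ + 4H⁺ + 4e⁻, so n(O₂) = 3.933 / 4 = 0.9833 mol
V = 0.9833 × 22.4 = 22.03 L
= 22000 cm³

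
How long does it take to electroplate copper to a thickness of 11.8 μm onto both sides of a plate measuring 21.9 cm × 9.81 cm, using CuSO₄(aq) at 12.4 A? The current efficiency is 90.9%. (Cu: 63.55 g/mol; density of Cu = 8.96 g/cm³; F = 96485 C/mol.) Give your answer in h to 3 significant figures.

Plated area = 2 × 21.9 × 9.81 = 429.7 cm²
Volume = 429.7 × 11.8×10⁻⁴ cm = 0.5070 cm³
m(Cu) = 0.5070 × 8.96 = 4.543 g
n(Cu) = 4.543 / 63.55 = 0.07149 mol; n(e⁻) = 2 × 0.07149 = 0.1430 mol
Q = 0.1430 × 96485 / 0.909 = 15180 C
t = 15180 / 12.4 = 1224 s = 0.340 h

0.340 h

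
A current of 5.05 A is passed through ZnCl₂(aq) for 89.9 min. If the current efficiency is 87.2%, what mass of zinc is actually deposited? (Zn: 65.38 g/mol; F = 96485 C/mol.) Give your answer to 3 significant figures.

8.05 g

Q = 5.05 × 5394 = 27240 C
n(e⁻) = 27240 / 96485 = 0.2823 mol
Zn²⁺ + 2e⁻ → Zn, so theoretical m(Zn) = 0.1412 × 65.38 = 9.232 g
Actual mass = 87.2% × 9.232 = 8.05 g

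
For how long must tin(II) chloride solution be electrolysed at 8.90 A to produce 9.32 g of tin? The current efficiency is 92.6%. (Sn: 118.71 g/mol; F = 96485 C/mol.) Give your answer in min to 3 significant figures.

30.6 min

n(Sn) = 9.32 / 118.71 = 0.07851 mol
Sn²⁺ + 2e⁻ → Sn, so n(e⁻) = 2 × 0.07851 = 0.1570 mol
Q = 0.1570 × 96485 / 0.926 = 16360 C
t = Q / I = 16360 / 8.90 = 1838 s = 30.6 min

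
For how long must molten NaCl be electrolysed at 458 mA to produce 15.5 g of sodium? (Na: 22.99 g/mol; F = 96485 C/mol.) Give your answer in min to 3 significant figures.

n(Na) = 15.5 / 22.99 = 0.6742 mol
Na⁺ + e⁻ → Na, so n(e⁻) = 0.6742 mol
Q = 0.6742 × 96485 = 65050 C
t = Q / I = 65050 / 0.458 = 1.420×10^5 s = 2370 min

2370 min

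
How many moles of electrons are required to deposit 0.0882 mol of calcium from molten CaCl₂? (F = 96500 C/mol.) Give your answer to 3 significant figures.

0.176 mol

Ca²⁺ + 2e⁻ → Ca, so n(e⁻) = 2 × 0.0882 = 0.1764 mol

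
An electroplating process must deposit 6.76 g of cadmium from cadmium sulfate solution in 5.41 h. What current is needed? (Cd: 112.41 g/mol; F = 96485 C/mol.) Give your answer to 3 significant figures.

0.596 A

n(Cd) = 6.76 / 112.41 = 0.06014 mol
Cd²⁺ + 2e⁻ → Cd, so n(e⁻) = 2 × 0.06014 = 0.1203 mol
Q = 0.1203 × 96485 = 11610 C
I = Q / t = 11610 / 19476 s = 0.596 A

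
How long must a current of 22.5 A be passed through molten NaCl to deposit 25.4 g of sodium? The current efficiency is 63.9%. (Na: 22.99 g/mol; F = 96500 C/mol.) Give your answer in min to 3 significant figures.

n(Na) = 25.4 / 22.99 = 1.105 mol
Na⁺ + e⁻ → Na, so n(e⁻) = 1.105 mol
Q = 1.105 × 96500 / 0.639 = 1.669×10^5 C
t = Q / I = 1.669×10^5 / 22.5 = 7418 s = 124 min

124 min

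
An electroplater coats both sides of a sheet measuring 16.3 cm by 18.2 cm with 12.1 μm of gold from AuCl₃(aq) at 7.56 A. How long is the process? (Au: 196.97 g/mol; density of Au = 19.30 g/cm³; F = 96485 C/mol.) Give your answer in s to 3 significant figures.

Plated area = 2 × 16.3 × 18.2 = 593.3 cm²
Volume = 593.3 × 12.1×10⁻⁴ cm = 0.7179 cm³
m(Au) = 0.7179 × 19.30 = 13.86 g
n(Au) = 13.86 / 196.97 = 0.07037 mol; n(e⁻) = 3 × 0.07037 = 0.2111 mol
Q = 0.2111 × 96485 = 20370 C
t = 20370 / 7.56 = 2694 s

2690 s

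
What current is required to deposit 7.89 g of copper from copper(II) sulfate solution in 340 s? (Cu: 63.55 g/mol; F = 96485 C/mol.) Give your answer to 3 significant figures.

70.5 A

n(Cu) = 7.89 / 63.55 = 0.1242 mol
Cu²⁺ + 2e⁻ → Cu, so n(e⁻) = 2 × 0.1242 = 0.2484 mol
Q = 0.2484 × 96485 = 23970 C
I = Q / t = 23970 / 340 s = 70.5 A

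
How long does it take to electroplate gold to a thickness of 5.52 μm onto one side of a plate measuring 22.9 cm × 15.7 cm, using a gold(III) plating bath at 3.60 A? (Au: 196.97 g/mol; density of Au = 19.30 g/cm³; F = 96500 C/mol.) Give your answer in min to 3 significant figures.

Plated area = 22.9 × 15.7 = 359.5 cm²
Volume = 359.5 × 5.52×10⁻⁴ cm = 0.1984 cm³
m(Au) = 0.1984 × 19.30 = 3.829 g
n(Au) = 3.829 / 196.97 = 0.01944 mol; n(e⁻) = 3 × 0.01944 = 0.05832 mol
Q = 0.05832 × 96500 = 5628 C
t = 5628 / 3.60 = 1563 s = 26.1 min

26.1 min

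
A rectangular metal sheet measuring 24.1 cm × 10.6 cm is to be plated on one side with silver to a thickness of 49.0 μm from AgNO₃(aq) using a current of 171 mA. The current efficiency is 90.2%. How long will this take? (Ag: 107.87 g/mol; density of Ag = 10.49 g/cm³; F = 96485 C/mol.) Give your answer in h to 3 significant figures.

21.2 h

Plated area = 24.1 × 10.6 = 255.5 cm²
Volume = 255.5 × 49.0×10⁻⁴ cm = 1.252 cm³
m(Ag) = 1.252 × 10.49 = 13.13 g
n(Ag) = 13.13 / 107.87 = 0.1217 mol; n(e⁻) = 0.1217 mol
Q = 0.1217 × 96485 / 0.902 = 13020 C
t = 13020 / 0.171 = 76140 s = 21.2 h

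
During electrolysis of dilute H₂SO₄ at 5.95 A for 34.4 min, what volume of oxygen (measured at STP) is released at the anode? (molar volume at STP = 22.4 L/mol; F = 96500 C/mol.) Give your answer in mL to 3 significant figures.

713 mL

Q = 5.95 A × 2064 s = 12280 C
Moles of electrons = 12280 / 96500 = 0.1273 mol
2H₂O → O₂ + 4H⁺ + 4e⁻, so n(O₂) = 0.1273 / 4 = 0.03183 mol
V = 0.03183 × 22.4 = 0.7130 L
= 713 mL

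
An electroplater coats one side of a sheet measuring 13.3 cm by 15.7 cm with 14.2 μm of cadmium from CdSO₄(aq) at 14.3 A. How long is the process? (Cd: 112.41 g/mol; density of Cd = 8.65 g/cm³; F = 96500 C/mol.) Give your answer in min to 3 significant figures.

Plated area = 13.3 × 15.7 = 208.8 cm²
Volume = 208.8 × 14.2×10⁻⁴ cm = 0.2965 cm³
m(Cd) = 0.2965 × 8.65 = 2.565 g
n(Cd) = 2.565 / 112.41 = 0.02282 mol; n(e⁻) = 2 × 0.02282 = 0.04564 mol
Q = 0.04564 × 96500 = 4404 C
t = 4404 / 14.3 = 308.0 s = 5.13 min

5.13 min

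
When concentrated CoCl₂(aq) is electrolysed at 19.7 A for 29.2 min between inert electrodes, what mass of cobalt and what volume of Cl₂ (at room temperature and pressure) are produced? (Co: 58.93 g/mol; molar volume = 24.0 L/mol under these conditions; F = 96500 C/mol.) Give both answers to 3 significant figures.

10.5 g Co; 4.29 L Cl₂

Q = 19.7 × 1752 = 34510 C; n(e⁻) = 34510 / 96500 = 0.3576 mol
Cathode: Co²⁺ + 2e⁻ → Co → n(Co) = 0.3576/2 = 0.1788 mol → 10.5 g
Anode: 2Cl⁻ → Cl₂ + 2e⁻ → n(Cl₂) = 0.3576/2 = 0.1788 mol → 4.29 L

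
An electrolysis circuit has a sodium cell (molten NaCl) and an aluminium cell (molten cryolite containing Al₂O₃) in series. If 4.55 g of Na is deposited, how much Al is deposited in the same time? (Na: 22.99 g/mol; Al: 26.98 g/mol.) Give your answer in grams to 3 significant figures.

1.78 g

n(Na) = 4.55 / 22.99 = 0.1979 mol
Na⁺ + e⁻ → Na, so n(e⁻) = 0.1979 mol
Same current for the same time ⇒ same n(e⁻) = 0.1979 mol in both cells.
Al³⁺ + 3e⁻ → Al, so n(Al) = 0.1979 / 3 = 0.06597 mol
m(Al) = 0.06597 × 26.98 = 1.78 g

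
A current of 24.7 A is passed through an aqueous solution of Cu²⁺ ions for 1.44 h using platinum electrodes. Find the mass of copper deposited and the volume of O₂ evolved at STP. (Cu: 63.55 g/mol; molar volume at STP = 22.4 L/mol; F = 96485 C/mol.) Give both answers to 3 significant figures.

Q = 24.7 × 5184 = 1.280×10^5 C; n(e⁻) = 1.280×10^5 / 96485 = 1.327 mol
Cathode: Cu²⁺ + 2e⁻ → Cu → n(Cu) = 1.327/2 = 0.6635 mol → 42.2 g
Anode: 2H₂O → O₂ + 4H⁺ + 4e⁻ → n(O₂) = 1.327/4 = 0.3318 mol → 7.43 L

42.2 g Cu; 7.43 L O₂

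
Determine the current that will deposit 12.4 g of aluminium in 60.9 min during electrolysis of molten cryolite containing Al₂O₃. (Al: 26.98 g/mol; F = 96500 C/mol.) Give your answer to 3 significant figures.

36.4 A

n(Al) = 12.4 / 26.98 = 0.4596 mol
Al³⁺ + 3e⁻ → Al, so n(e⁻) = 3 × 0.4596 = 1.379 mol
Q = 1.379 × 96500 = 1.331×10^5 C
I = Q / t = 1.331×10^5 / 3654 s = 36.4 A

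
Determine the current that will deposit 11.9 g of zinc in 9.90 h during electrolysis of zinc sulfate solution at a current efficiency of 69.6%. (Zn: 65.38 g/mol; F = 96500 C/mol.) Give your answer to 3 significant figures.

1.42 A

n(Zn) = 11.9 / 65.38 = 0.1820 mol
Zn²⁺ + 2e⁻ → Zn, so n(e⁻) = 2 × 0.1820 = 0.3640 mol
Q = 0.3640 × 96500 / 0.696 = 50470 C
I = Q / t = 50470 / 35640 s = 1.42 A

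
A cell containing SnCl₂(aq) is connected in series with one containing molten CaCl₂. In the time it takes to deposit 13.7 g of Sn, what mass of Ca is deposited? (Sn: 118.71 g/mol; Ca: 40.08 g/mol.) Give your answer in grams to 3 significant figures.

4.63 g

n(Sn) = 13.7 / 118.71 = 0.1154 mol
Sn²⁺ + 2e⁻ → Sn, so n(e⁻) = 2 × 0.1154 = 0.2308 mol
In series, the same 0.2308 mol of electrons flows through the second cell.
Ca²⁺ + 2e⁻ → Ca, so n(Ca) = 0.2308 / 2 = 0.1154 mol
m(Ca) = 0.1154 × 40.08 = 4.63 g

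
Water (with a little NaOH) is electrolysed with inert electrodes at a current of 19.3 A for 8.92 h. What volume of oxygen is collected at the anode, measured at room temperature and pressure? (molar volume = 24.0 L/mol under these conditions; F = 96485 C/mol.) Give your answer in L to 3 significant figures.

Q = It = 19.3 × 32112 = 6.198×10^5 C
n(e⁻) = Q/F = 6.198×10^5/96485 = 6.424 mol
2H₂O → O₂ + 4H⁺ + 4e⁻, so n(O₂) = 6.424 / 4 = 1.606 mol
V = 1.606 × 24.0 = 38.54 L

38.5 L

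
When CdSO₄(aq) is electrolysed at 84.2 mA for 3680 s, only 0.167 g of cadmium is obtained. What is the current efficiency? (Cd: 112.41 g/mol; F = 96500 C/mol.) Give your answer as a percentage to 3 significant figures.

92.5%

Q = 0.0842 × 3680 = 309.9 C
n(e⁻) = 309.9 / 96500 = 0.003211 mol
Cd²⁺ + 2e⁻ → Cd, so theoretical n(Cd) = 0.001606 mol → 0.1805 g
Efficiency = 0.167 / 0.1805 = 0.9252 = 92.5%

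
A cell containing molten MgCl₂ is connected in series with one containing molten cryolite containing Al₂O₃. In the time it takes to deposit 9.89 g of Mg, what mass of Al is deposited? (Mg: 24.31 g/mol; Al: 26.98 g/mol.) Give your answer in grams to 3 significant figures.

7.32 g

n(Mg) = 9.89 / 24.31 = 0.4068 mol
Mg²⁺ + 2e⁻ → Mg, so n(e⁻) = 2 × 0.4068 = 0.8136 mol
Since the cells are in series, n(e⁻) in the Al cell is also 0.8136 mol.
Al³⁺ + 3e⁻ → Al, so n(Al) = 0.8136 / 3 = 0.2712 mol
m(Al) = 0.2712 × 26.98 = 7.32 g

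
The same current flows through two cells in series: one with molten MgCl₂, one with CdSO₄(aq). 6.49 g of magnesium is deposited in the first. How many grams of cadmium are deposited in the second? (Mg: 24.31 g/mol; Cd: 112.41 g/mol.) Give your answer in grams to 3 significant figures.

30.0 g

n(Mg) = 6.49 / 24.31 = 0.2670 mol
Mg²⁺ + 2e⁻ → Mg, so n(e⁻) = 2 × 0.2670 = 0.5340 mol
Same current for the same time ⇒ same n(e⁻) = 0.5340 mol in both cells.
Cd²⁺ + 2e⁻ → Cd, so n(Cd) = 0.5340 / 2 = 0.2670 mol
m(Cd) = 0.2670 × 112.41 = 30.0 g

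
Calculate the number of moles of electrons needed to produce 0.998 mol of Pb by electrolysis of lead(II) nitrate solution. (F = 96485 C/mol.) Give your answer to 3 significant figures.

2.00 mol

Pb²⁺ + 2e⁻ → Pb, so n(e⁻) = 2 × 0.998 = 1.996 mol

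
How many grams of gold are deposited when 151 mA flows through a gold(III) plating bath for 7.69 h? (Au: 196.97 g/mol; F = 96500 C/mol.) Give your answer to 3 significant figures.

Q = It = 0.151 × 27684 = 4180 C
n(e⁻) = Q/F = 4180/96500 = 0.04332 mol
Au³⁺ + 3e⁻ → Au, so n(Au) = 0.04332 / 3 = 0.01444 mol
m = 0.01444 × 196.97 = 2.84 g

2.84 g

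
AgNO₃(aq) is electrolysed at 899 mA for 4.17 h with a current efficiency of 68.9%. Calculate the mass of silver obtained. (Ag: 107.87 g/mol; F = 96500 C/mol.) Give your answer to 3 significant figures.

10.4 g

Q = 0.899 × 15012 = 13500 C
n(e⁻) = 13500 / 96500 = 0.1399 mol
Ag⁺ + e⁻ → Ag, so theoretical m(Ag) = 0.1399 × 107.87 = 15.09 g
Actual mass = 68.9% × 15.09 = 10.4 g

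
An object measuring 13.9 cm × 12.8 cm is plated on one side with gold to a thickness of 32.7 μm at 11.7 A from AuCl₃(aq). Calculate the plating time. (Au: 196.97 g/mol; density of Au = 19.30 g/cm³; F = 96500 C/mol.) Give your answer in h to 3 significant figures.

0.392 h

Plated area = 13.9 × 12.8 = 177.9 cm²
Volume = 177.9 × 32.7×10⁻⁴ cm = 0.5817 cm³
m(Au) = 0.5817 × 19.30 = 11.23 g
n(Au) = 11.23 / 196.97 = 0.05701 mol; n(e⁻) = 3 × 0.05701 = 0.1710 mol
Q = 0.1710 × 96500 = 16500 C
t = 16500 / 11.7 = 1410 s = 0.392 h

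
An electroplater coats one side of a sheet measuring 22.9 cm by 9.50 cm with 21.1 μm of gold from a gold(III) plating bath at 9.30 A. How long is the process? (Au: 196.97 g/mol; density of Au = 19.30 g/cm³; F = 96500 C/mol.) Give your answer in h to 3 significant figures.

0.389 h

Plated area = 22.9 × 9.50 = 217.6 cm²
Volume = 217.6 × 21.1×10⁻⁴ cm = 0.4591 cm³
m(Au) = 0.4591 × 19.30 = 8.861 g
n(Au) = 8.861 / 196.97 = 0.04499 mol; n(e⁻) = 3 × 0.04499 = 0.1350 mol
Q = 0.1350 × 96500 = 13030 C
t = 13030 / 9.30 = 1401 s = 0.389 h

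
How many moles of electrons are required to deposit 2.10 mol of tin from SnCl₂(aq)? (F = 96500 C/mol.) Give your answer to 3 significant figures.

4.20 mol

Sn²⁺ + 2e⁻ → Sn, so n(e⁻) = 2 × 2.10 = 4.200 mol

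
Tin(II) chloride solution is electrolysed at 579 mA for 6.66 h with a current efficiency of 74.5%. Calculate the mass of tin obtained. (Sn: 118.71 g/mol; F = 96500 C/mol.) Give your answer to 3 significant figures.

Q = 0.579 × 23976 = 13880 C
n(e⁻) = 13880 / 96500 = 0.1438 mol
Sn²⁺ + 2e⁻ → Sn, so theoretical m(Sn) = 0.07190 × 118.71 = 8.535 g
Actual mass = 74.5% × 8.535 = 6.36 g

6.36 g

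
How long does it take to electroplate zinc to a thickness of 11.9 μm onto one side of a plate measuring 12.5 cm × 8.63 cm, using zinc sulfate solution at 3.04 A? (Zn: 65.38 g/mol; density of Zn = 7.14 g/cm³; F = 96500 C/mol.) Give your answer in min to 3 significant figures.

14.8 min

Plated area = 12.5 × 8.63 = 107.9 cm²
Volume = 107.9 × 11.9×10⁻⁴ cm = 0.1284 cm³
m(Zn) = 0.1284 × 7.14 = 0.9168 g
n(Zn) = 0.9168 / 65.38 = 0.01402 mol; n(e⁻) = 2 × 0.01402 = 0.02804 mol
Q = 0.02804 × 96500 = 2706 C
t = 2706 / 3.04 = 890.1 s = 14.8 min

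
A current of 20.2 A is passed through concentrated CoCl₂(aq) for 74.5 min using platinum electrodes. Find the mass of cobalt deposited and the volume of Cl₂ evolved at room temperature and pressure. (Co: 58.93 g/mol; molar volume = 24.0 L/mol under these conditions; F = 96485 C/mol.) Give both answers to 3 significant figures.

27.6 g Co; 11.2 L Cl₂

Q = 20.2 × 4470 = 90290 C; n(e⁻) = 90290 / 96485 = 0.9358 mol
Cathode: Co²⁺ + 2e⁻ → Co → n(Co) = 0.9358/2 = 0.4679 mol → 27.6 g
Anode: 2Cl⁻ → Cl₂ + 2e⁻ → n(Cl₂) = 0.9358/2 = 0.4679 mol → 11.2 L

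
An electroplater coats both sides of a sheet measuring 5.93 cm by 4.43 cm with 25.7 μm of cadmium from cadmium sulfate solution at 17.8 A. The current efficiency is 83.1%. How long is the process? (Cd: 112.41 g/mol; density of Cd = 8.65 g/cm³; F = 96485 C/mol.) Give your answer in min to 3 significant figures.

2.26 min

Plated area = 2 × 5.93 × 4.43 = 52.54 cm²
Volume = 52.54 × 25.7×10⁻⁴ cm = 0.1350 cm³
m(Cd) = 0.1350 × 8.65 = 1.168 g
n(Cd) = 1.168 / 112.41 = 0.01039 mol; n(e⁻) = 2 × 0.01039 = 0.02078 mol
Q = 0.02078 × 96485 / 0.831 = 2413 C
t = 2413 / 17.8 = 135.6 s = 2.26 min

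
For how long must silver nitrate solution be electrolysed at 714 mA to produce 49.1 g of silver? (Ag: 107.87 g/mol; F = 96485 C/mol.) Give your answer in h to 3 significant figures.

n(Ag) = 49.1 / 107.87 = 0.4552 mol
Ag⁺ + e⁻ → Ag, so n(e⁻) = 0.4552 mol
Q = 0.4552 × 96485 = 43920 C
t = Q / I = 43920 / 0.714 = 61510 s = 17.1 h

17.1 h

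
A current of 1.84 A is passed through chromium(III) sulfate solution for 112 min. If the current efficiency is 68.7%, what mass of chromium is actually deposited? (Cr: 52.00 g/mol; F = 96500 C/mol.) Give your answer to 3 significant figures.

1.53 g

Q = 1.84 × 6720 = 12360 C
n(e⁻) = 12360 / 96500 = 0.1281 mol
Cr³⁺ + 3e⁻ → Cr, so theoretical m(Cr) = 0.04270 × 52.00 = 2.220 g
Actual mass = 68.7% × 2.220 = 1.53 g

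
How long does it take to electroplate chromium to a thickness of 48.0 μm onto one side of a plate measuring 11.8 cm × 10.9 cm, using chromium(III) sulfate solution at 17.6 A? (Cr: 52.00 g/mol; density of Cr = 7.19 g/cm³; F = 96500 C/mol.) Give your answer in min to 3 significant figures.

Plated area = 11.8 × 10.9 = 128.6 cm²
Volume = 128.6 × 48.0×10⁻⁴ cm = 0.6173 cm³
m(Cr) = 0.6173 × 7.19 = 4.438 g
n(Cr) = 4.438 / 52.00 = 0.08535 mol; n(e⁻) = 3 × 0.08535 = 0.2561 mol
Q = 0.2561 × 96500 = 24710 C
t = 24710 / 17.6 = 1404 s = 23.4 min

23.4 min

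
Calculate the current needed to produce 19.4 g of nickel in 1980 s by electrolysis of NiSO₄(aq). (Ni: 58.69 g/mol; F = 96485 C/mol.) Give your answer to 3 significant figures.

n(Ni) = 19.4 / 58.69 = 0.3306 mol
Ni²⁺ + 2e⁻ → Ni, so n(e⁻) = 2 × 0.3306 = 0.6612 mol
Q = 0.6612 × 96485 = 63800 C
I = Q / t = 63800 / 1980 s = 32.2 A

32.2 A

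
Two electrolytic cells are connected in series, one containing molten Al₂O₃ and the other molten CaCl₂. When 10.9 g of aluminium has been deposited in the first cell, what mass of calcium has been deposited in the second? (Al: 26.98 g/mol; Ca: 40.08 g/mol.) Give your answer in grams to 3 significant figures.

24.3 g

n(Al) = 10.9 / 26.98 = 0.4040 mol
Al³⁺ + 3e⁻ → Al, so n(e⁻) = 3 × 0.4040 = 1.212 mol
In series, the same 1.212 mol of electrons flows through the second cell.
Ca²⁺ + 2e⁻ → Ca, so n(Ca) = 1.212 / 2 = 0.6060 mol
m(Ca) = 0.6060 × 40.08 = 24.3 g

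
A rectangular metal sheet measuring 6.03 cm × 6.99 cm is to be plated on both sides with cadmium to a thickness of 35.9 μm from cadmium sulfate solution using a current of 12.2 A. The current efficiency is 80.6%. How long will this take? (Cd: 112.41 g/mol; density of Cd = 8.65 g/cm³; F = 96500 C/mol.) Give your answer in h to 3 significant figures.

Plated area = 2 × 6.03 × 6.99 = 84.30 cm²
Volume = 84.30 × 35.9×10⁻⁴ cm = 0.3026 cm³
m(Cd) = 0.3026 × 8.65 = 2.617 g
n(Cd) = 2.617 / 112.41 = 0.02328 mol; n(e⁻) = 2 × 0.02328 = 0.04656 mol
Q = 0.04656 × 96500 / 0.806 = 5574 C
t = 5574 / 12.2 = 456.9 s = 0.127 h

0.127 h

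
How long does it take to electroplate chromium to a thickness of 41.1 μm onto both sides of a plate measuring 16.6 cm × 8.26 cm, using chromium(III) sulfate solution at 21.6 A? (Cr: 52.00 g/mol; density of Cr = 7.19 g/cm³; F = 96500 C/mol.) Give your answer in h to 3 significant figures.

Plated area = 2 × 16.6 × 8.26 = 274.2 cm²
Volume = 274.2 × 41.1×10⁻⁴ cm = 1.127 cm³
m(Cr) = 1.127 × 7.19 = 8.103 g
n(Cr) = 8.103 / 52.00 = 0.1558 mol; n(e⁻) = 3 × 0.1558 = 0.4674 mol
Q = 0.4674 × 96500 = 45100 C
t = 45100 / 21.6 = 2088 s = 0.580 h

0.580 h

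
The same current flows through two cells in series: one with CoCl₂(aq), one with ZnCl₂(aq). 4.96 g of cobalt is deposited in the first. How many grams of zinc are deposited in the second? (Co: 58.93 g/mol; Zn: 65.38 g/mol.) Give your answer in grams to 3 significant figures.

n(Co) = 4.96 / 58.93 = 0.08417 mol
Co²⁺ + 2e⁻ → Co, so n(e⁻) = 2 × 0.08417 = 0.1683 mol
In series, the same 0.1683 mol of electrons flows through the second cell.
Zn²⁺ + 2e⁻ → Zn, so n(Zn) = 0.1683 / 2 = 0.08415 mol
m(Zn) = 0.08415 × 65.38 = 5.50 g

5.50 g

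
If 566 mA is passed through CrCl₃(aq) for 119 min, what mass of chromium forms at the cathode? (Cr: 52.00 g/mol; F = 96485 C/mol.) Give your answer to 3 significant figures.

0.726 g

Q = It = 0.566 × 7140 = 4041 C
Moles of electrons = 4041 / 96485 = 0.04188 mol
Cr³⁺ + 3e⁻ → Cr, so n(Cr) = 0.04188 / 3 = 0.01396 mol
m = 0.01396 × 52.00 = 0.726 g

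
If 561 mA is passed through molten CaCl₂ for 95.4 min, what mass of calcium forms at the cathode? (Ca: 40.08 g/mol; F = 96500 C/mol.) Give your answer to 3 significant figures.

Q = 0.561 A × 5724 s = 3211 C
n(e⁻) = 3211 / 96500 = 0.03327 mol
Ca²⁺ + 2e⁻ → Ca, so n(Ca) = 0.03327 / 2 = 0.01664 mol
m = 0.01664 × 40.08 = 0.667 g

0.667 g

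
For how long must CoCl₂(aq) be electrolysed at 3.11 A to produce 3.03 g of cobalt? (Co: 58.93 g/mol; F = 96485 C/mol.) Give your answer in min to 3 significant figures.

53.2 min

n(Co) = 3.03 / 58.93 = 0.05142 mol
Co²⁺ + 2e⁻ → Co, so n(e⁻) = 2 × 0.05142 = 0.1028 mol
Q = 0.1028 × 96485 = 9919 C
t = Q / I = 9919 / 3.11 = 3189 s = 53.2 min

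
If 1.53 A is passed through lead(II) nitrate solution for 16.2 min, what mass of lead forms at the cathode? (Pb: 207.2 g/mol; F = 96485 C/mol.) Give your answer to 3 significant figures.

Charge passed = 1.53 × 972 = 1487 C
n(e⁻) = 1487 / 96485 = 0.01541 mol
Pb²⁺ + 2e⁻ → Pb, so n(Pb) = 0.01541 / 2 = 0.007705 mol
m = 0.007705 × 207.2 = 1.60 g

1.60 g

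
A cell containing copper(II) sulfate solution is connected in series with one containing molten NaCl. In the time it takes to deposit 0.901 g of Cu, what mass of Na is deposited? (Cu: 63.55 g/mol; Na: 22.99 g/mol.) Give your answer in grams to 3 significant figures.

n(Cu) = 0.901 / 63.55 = 0.01418 mol
Cu²⁺ + 2e⁻ → Cu, so n(e⁻) = 2 × 0.01418 = 0.02836 mol
Same current for the same time ⇒ same n(e⁻) = 0.02836 mol in both cells.
Na⁺ + e⁻ → Na, so n(Na) = 0.02836 mol
m(Na) = 0.02836 × 22.99 = 0.652 g

0.652 g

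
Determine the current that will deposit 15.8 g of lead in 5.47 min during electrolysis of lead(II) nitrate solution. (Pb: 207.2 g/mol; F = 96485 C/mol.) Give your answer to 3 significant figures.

n(Pb) = 15.8 / 207.2 = 0.07625 mol
Pb²⁺ + 2e⁻ → Pb, so n(e⁻) = 2 × 0.07625 = 0.1525 mol
Q = 0.1525 × 96485 = 14710 C
I = Q / t = 14710 / 328.2 s = 44.8 A

44.8 A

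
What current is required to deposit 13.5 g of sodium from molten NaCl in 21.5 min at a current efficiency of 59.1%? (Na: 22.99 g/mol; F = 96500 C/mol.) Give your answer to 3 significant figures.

n(Na) = 13.5 / 22.99 = 0.5872 mol
Na⁺ + e⁻ → Na, so n(e⁻) = 0.5872 mol
Q = 0.5872 × 96500 / 0.591 = 95880 C
I = Q / t = 95880 / 1290 s = 74.3 A

74.3 A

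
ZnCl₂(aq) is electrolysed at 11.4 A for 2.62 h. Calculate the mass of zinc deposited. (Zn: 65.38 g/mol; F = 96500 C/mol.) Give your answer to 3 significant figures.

36.4 g

Charge passed = 11.4 × 9432 = 1.075×10^5 C
Moles of electrons = 1.075×10^5 / 96500 = 1.114 mol
Zn²⁺ + 2e⁻ → Zn, so n(Zn) = 1.114 / 2 = 0.5570 mol
m = 0.5570 × 65.38 = 36.4 g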